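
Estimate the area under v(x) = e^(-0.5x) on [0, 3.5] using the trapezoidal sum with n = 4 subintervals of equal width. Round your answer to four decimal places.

1.6787

Δx = (3.5 − 0)/4 = 0.875.
v(0) ≈ 1.0000, v(0.875) ≈ 0.6456, v(1.75) ≈ 0.4169, v(2.625) ≈ 0.2691, v(3.5) ≈ 0.1738.
T_4 = (Δx/2)·[v(x_0) + 2v(x_1) + 2v(x_2) + 2v(x_3) + v(x_4)].
Sum ≈ 1.6787.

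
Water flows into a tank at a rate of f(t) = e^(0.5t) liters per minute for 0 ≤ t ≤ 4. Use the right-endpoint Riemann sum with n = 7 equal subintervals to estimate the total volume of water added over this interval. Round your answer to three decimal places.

14.690

Δt = (4 − 0)/7 = 4/7.
Right endpoints: 4/7, 8/7, 12/7, 16/7, 20/7, 24/7, 4.
f(4/7) ≈ 1.331, f(8/7) ≈ 1.771, f(12/7) ≈ 2.356, f(16/7) ≈ 3.136, f(20/7) ≈ 4.173, f(24/7) ≈ 5.553, f(4) ≈ 7.389.
Sum = Δt · [f(4/7) + f(8/7) + f(12/7) + ...].
Sum ≈ 14.690.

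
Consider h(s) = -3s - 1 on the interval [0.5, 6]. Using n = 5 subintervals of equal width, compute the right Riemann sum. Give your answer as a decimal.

Δs = (6 − 0.5)/5 = 1.1.
Right endpoints: 1.6, 2.7, 3.8, 4.9, 6.
h(1.6) = -5.8, h(2.7) = -9.1, h(3.8) = -12.4, h(4.9) = -15.7, h(6) = -19.
Sum = Δs · [h(1.6) + h(2.7) + h(3.8) + h(4.9) + h(6)].
Sum = -68.2.

-68.2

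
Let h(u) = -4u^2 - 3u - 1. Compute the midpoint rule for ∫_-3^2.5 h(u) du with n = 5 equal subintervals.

Δu = (2.5 − (-3))/5 = 1.1.
Midpoints: -2.45, -1.35, -0.25, 0.85, 1.95.
h(-2.45) = -17.66, h(-1.35) = -4.24, h(-0.25) = -0.5, h(0.85) = -6.44, h(1.95) = -22.06.
Sum = Δu · [h(-2.45) + h(-1.35) + h(-0.25) + h(0.85) + h(1.95)].
Sum = -55.99.

-55.99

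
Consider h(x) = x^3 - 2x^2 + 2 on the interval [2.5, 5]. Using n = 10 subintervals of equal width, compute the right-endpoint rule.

Δx = (5 − 2.5)/10 = 0.25.
Right endpoints: 2.75, 3, 3.25, 3.5, 3.75, 4, 4.25, 4.5, 4.75, 5.
h(2.75) = 7.671875, h(3) = 11, h(3.25) = 15.203125, h(3.5) = 20.375, h(3.75) = 26.609375, h(4) = 34, h(4.25) = 42.640625, h(4.5) = 52.625, h(4.75) = 64.046875, h(5) = 77.
Sum = Δx · [h(2.75) + h(3) + h(3.25) + ...].
Sum = 87.79296875.

87.79296875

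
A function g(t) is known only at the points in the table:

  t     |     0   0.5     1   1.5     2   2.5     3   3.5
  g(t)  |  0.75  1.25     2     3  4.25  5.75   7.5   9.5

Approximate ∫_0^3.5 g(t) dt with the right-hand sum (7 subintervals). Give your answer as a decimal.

Δt = 0.5.
Sum = 0.5·[1.25 + 2 + 3 + 4.25 + 5.75 + 7.5 + 9.5] = 16.625.

16.625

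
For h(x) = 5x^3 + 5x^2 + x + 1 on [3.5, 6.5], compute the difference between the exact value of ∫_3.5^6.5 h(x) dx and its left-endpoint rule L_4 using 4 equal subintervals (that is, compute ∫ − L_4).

Exact integral: ∫_3.5^6.5 h(x) dx = 2448.
L_4 = 1978.59375.
Error = 2448 − 1978.59375 = 469.40625.

469.40625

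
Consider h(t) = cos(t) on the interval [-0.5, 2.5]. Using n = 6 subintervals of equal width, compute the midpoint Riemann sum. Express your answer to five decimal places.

1.08921

Δt = (2.5 − (-0.5))/6 = 0.5.
Midpoints: -0.25, 0.25, 0.75, 1.25, 1.75, 2.25.
h(-0.25) ≈ 0.96891, h(0.25) ≈ 0.96891, h(0.75) ≈ 0.73169, h(1.25) ≈ 0.31532, h(1.75) ≈ -0.17825, h(2.25) ≈ -0.62817.
Sum = Δt · [h(-0.25) + h(0.25) + h(0.75) + ...].
Sum ≈ 1.08921.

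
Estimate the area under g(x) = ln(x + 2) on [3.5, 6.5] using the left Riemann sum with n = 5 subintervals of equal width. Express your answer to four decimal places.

5.6819

Δx = (6.5 − 3.5)/5 = 0.6.
Left endpoints: 3.5, 4.1, 4.7, 5.3, 5.9.
g(3.5) ≈ 1.7047, g(4.1) ≈ 1.8083, g(4.7) ≈ 1.9021, g(5.3) ≈ 1.9879, g(5.9) ≈ 2.0669.
Sum = Δx · [g(3.5) + g(4.1) + g(4.7) + g(5.3) + g(5.9)].
Sum ≈ 5.6819.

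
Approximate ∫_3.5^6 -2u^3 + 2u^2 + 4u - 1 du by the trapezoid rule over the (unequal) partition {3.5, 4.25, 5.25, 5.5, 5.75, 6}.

-418.7109375

Subinterval widths: 0.75, 1, 0.25, 0.25, 0.25.
f(3.5) = -48.25, f(4.25) = -101.40625, f(5.25) = -214.28125, f(5.5) = -251.25, f(5.75) = -292.09375, f(6) = -337.
On each subinterval the trapezoid contributes (Δu_i/2)·[f(u_{i-1}) + f(u_i)].
Sum = -418.7109375.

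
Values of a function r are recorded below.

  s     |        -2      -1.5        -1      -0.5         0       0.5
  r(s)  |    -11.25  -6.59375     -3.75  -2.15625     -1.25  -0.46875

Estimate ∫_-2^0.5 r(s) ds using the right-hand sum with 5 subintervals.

-7.109375

Δs = 0.5.
Sum = 0.5·[(-6.59375) + (-3.75) + (-2.15625) + (-1.25) + (-0.46875)] = -7.109375.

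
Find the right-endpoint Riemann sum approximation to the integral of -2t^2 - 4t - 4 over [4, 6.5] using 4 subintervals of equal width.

Δt = (6.5 − 4)/4 = 0.625.
Right endpoints: 4.625, 5.25, 5.875, 6.5.
f(4.625) = -65.28125, f(5.25) = -80.125, f(5.875) = -96.53125, f(6.5) = -114.5.
Sum = Δt · [f(4.625) + f(5.25) + f(5.875) + f(6.5)].
Sum = -222.7734375.

-222.7734375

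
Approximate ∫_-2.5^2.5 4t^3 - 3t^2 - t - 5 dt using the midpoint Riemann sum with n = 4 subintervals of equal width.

Δt = (2.5 − (-2.5))/4 = 1.25.
Midpoints: -1.875, -0.625, 0.625, 1.875.
f(-1.875) = -40.0390625, f(-0.625) = -6.5234375, f(0.625) = -5.8203125, f(1.875) = 8.9453125.
Sum = Δt · [f(-1.875) + f(-0.625) + f(0.625) + f(1.875)].
Sum = -54.296875.

-54.296875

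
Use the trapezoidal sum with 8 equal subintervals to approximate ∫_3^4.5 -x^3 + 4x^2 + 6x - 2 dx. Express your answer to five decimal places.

33.92065

Δx = (4.5 − 3)/8 = 0.1875.
f(3) = 25, f(3.1875) = 103957/4096, f(3.375) = 12989/512, f(3.5625) = 102103/4096, f(3.75) = 24.015625, f(3.9375) = 92545/4096, f(4.125) = 10559/512, f(4.3125) = 73987/4096, f(4.5) = 14.875.
T_8 = (Δx/2)·[f(x_0) + 2f(x_1) + ... + 2f(x_{7}) + f(x_8)].
Sum ≈ 33.92065.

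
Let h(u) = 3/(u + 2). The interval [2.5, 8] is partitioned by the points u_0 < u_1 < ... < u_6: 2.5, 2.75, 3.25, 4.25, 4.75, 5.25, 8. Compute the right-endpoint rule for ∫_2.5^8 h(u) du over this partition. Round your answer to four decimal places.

Subinterval widths: 0.25, 0.5, 1, 0.5, 0.5, 2.75.
Right endpoints: 2.75, 3.25, 4.25, 4.75, 5.25, 8.
h(2.75) = 12/19, h(3.25) = 4/7, h(4.25) = 0.48, h(4.75) = 4/9, h(5.25) = 12/29, h(8) = 0.3.
Sum = Σ Δu_i · h(u_i).
Sum ≈ 2.1777.

2.1777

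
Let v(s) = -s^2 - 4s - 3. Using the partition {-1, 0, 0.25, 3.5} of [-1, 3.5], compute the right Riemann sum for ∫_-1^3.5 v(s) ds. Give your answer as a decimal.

-99.078125

Subinterval widths: 1, 0.25, 3.25.
Right endpoints: 0, 0.25, 3.5.
v(0) = -3, v(0.25) = -4.0625, v(3.5) = -29.25.
Sum = Σ Δs_i · v(s_i).
Sum = -99.078125.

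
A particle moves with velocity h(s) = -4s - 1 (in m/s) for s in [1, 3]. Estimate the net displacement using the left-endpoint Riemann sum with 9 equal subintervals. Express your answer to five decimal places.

-17.11111

Δs = (3 − 1)/9 = 2/9.
Left endpoints: 1, 11/9, 13/9, 5/3, 17/9, 19/9, 7/3, 23/9, 25/9.
h(1) = -5, h(11/9) = -53/9, h(13/9) = -61/9, h(5/3) = -23/3, h(17/9) = -77/9, h(19/9) = -85/9, h(7/3) = -31/3, h(23/9) = -101/9, h(25/9) = -109/9.
Sum = Δs · [h(1) + h(11/9) + h(13/9) + ...].
Sum ≈ -17.11111.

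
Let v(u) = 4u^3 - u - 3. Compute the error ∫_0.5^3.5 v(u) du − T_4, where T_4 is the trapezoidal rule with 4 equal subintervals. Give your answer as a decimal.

Exact integral: ∫_0.5^3.5 v(u) du = 135.
T_4 = 141.75.
Error = 135 − 141.75 = -6.75.

-6.75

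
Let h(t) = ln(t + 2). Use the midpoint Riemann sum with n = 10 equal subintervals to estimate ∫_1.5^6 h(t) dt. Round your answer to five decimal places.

7.75222

Δt = (6 − 1.5)/10 = 0.45.
Midpoints: 1.725, 2.175, 2.625, 3.075, 3.525, 3.975, 4.425, 4.875, 5.325, 5.775.
h(1.725) ≈ 1.31507, h(2.175) ≈ 1.42911, h(2.625) ≈ 1.53148, h(3.075) ≈ 1.62433, h(3.525) ≈ 1.70928, h(3.975) ≈ 1.78758, h(4.425) ≈ 1.86020, h(4.875) ≈ 1.92789, h(5.325) ≈ 1.99129, h(5.775) ≈ 2.05091.
Sum = Δt · [h(1.725) + h(2.175) + h(2.625) + ...].
Sum ≈ 7.75222.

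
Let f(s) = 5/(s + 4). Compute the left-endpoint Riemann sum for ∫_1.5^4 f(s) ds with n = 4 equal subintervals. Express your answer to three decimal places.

Δs = (4 − 1.5)/4 = 0.625.
Left endpoints: 1.5, 2.125, 2.75, 3.375.
f(1.5) = 10/11, f(2.125) = 40/49, f(2.75) = 20/27, f(3.375) = 40/59.
Sum = Δs · [f(1.5) + f(2.125) + f(2.75) + f(3.375)].
Sum ≈ 1.965.

1.965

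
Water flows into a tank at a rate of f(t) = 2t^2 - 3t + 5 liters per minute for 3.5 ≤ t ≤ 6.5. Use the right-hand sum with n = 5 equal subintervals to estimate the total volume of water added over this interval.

140.16

Δt = (6.5 − 3.5)/5 = 0.6.
Right endpoints: 4.1, 4.7, 5.3, 5.9, 6.5.
f(4.1) = 26.32, f(4.7) = 35.08, f(5.3) = 45.28, f(5.9) = 56.92, f(6.5) = 70.
Sum = Δt · [f(4.1) + f(4.7) + f(5.3) + f(5.9) + f(6.5)].
Sum = 140.16.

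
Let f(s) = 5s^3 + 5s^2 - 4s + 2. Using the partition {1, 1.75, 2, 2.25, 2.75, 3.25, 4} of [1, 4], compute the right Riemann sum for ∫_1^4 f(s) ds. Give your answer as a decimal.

Subinterval widths: 0.75, 0.25, 0.25, 0.5, 0.5, 0.75.
Right endpoints: 1.75, 2, 2.25, 2.75, 3.25, 4.
f(1.75) = 37.109375, f(2) = 54, f(2.25) = 75.265625, f(2.75) = 132.796875, f(3.25) = 213.453125, f(4) = 386.
Sum = Σ Δs_i · f(s_i).
Sum = 522.7734375.

522.7734375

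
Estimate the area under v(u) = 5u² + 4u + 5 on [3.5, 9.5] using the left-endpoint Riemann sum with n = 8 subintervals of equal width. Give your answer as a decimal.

Δu = (9.5 − 3.5)/8 = 0.75.
Left endpoints: 3.5, 4.25, 5, 5.75, 6.5, 7.25, 8, 8.75.
v(3.5) = 80.25, v(4.25) = 112.3125, v(5) = 150, v(5.75) = 193.3125, v(6.5) = 242.25, v(7.25) = 296.8125, v(8) = 357, v(8.75) = 422.8125.
Sum = Δu · [v(3.5) + v(4.25) + v(5) + ...].
Sum = 1391.0625.

1391.0625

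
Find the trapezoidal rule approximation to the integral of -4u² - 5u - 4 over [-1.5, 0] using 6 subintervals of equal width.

Δu = (0 − (-1.5))/6 = 0.25.
f(-1.5) = -5.5, f(-1.25) = -4, f(-1) = -3, f(-0.75) = -2.5, f(-0.5) = -2.5, f(-0.25) = -3, f(0) = -4.
T_6 = (Δu/2)·[f(u_0) + 2f(u_1) + ... + 2f(u_{5}) + f(u_6)].
Sum = -4.9375.

-4.9375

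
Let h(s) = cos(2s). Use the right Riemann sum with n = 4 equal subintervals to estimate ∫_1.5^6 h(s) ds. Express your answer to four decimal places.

0.8494

Δs = (6 − 1.5)/4 = 1.125.
Right endpoints: 2.625, 3.75, 4.875, 6.
h(2.625) ≈ 0.5121, h(3.75) ≈ 0.3466, h(4.875) ≈ -0.9476, h(6) ≈ 0.8439.
Sum = Δs · [h(2.625) + h(3.75) + h(4.875) + h(6)].
Sum ≈ 0.8494.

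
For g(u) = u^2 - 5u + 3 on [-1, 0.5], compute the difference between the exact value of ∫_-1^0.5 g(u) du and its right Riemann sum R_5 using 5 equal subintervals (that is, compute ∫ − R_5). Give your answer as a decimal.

Exact integral: ∫_-1^0.5 g(u) du = 6.75.
R_5 = 5.535.
Error = 6.75 − 5.535 = 1.215.

1.215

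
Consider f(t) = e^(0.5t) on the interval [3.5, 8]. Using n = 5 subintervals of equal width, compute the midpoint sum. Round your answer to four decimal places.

96.8677

Δt = (8 − 3.5)/5 = 0.9.
Midpoints: 3.95, 4.85, 5.75, 6.65, 7.55.
f(3.95) ≈ 7.2066, f(4.85) ≈ 11.3022, f(5.75) ≈ 17.7254, f(6.65) ≈ 27.7990, f(7.55) ≈ 43.5975.
Sum = Δt · [f(3.95) + f(4.85) + f(5.75) + f(6.65) + f(7.55)].
Sum ≈ 96.8677.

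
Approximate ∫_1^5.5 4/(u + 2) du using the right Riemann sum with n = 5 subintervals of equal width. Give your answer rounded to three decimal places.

3.330

Δu = (5.5 − 1)/5 = 0.9.
Right endpoints: 1.9, 2.8, 3.7, 4.6, 5.5.
f(1.9) = 40/39, f(2.8) = 5/6, f(3.7) = 40/57, f(4.6) = 20/33, f(5.5) = 8/15.
Sum = Δu · [f(1.9) + f(2.8) + f(3.7) + f(4.6) + f(5.5)].
Sum ≈ 3.330.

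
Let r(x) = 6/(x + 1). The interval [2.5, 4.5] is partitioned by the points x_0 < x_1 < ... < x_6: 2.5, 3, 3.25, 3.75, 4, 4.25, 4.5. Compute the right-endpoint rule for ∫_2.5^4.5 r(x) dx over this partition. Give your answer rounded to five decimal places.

2.59296

Subinterval widths: 0.5, 0.25, 0.5, 0.25, 0.25, 0.25.
Right endpoints: 3, 3.25, 3.75, 4, 4.25, 4.5.
r(3) = 1.5, r(3.25) = 24/17, r(3.75) = 24/19, r(4) = 1.2, r(4.25) = 8/7, r(4.5) = 12/11.
Sum = Σ Δx_i · r(x_i).
Sum ≈ 2.59296.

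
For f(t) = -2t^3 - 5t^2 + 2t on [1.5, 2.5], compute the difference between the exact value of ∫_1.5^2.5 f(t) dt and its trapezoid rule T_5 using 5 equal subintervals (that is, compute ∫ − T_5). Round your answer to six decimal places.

Exact integral: ∫_1.5^2.5 f(t) dt ≈ -33.41666667.
T_5 = -33.53.
Error ≈ -33.41666667 − (-33.53) ≈ 0.113333.

0.113333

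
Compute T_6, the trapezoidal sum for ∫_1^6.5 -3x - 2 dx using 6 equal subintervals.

-72.875

Δx = (6.5 − 1)/6 = 11/12.
f(1) = -5, f(23/12) = -7.75, f(17/6) = -10.5, f(3.75) = -13.25, f(14/3) = -16, f(67/12) = -18.75, f(6.5) = -21.5.
T_6 = (Δx/2)·[f(x_0) + 2f(x_1) + ... + 2f(x_{5}) + f(x_6)].
Sum = -72.875.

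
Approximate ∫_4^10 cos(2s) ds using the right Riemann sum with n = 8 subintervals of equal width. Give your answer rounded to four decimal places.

0.1768

Δs = (10 − 4)/8 = 0.75.
Right endpoints: 4.75, 5.5, 6.25, 7, 7.75, 8.5, 9.25, 10.
f(4.75) ≈ -0.9972, f(5.5) ≈ 0.0044, f(6.25) ≈ 0.9978, f(7) ≈ 0.1367, f(7.75) ≈ -0.9785, f(8.5) ≈ -0.2752, f(9.25) ≈ 0.9395, f(10) ≈ 0.4081.
Sum = Δs · [f(4.75) + f(5.5) + f(6.25) + ...].
Sum ≈ 0.1768.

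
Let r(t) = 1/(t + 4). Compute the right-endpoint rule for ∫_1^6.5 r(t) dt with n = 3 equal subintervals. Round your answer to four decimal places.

0.6544

Δt = (6.5 − 1)/3 = 11/6.
Right endpoints: 17/6, 14/3, 6.5.
r(17/6) = 6/41, r(14/3) = 3/26, r(6.5) = 2/21.
Sum = Δt · [r(17/6) + r(14/3) + r(6.5)].
Sum ≈ 0.6544.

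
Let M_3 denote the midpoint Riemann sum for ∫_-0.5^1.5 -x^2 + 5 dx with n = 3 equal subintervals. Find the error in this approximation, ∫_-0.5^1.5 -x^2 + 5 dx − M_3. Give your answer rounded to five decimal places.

-0.07407

Exact integral: ∫_-0.5^1.5 f(x) dx ≈ 8.8333333.
M_3 ≈ 8.9074074.
Error ≈ 8.8333333 − 8.9074074 ≈ -0.07407.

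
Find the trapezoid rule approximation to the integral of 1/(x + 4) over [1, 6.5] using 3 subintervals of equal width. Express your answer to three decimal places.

0.750

Δx = (6.5 − 1)/3 = 11/6.
f(1) = 0.2, f(17/6) = 6/41, f(14/3) = 3/26, f(6.5) = 2/21.
T_3 = (Δx/2)·[f(x_0) + 2f(x_1) + 2f(x_2) + f(x_3)].
Sum ≈ 0.750.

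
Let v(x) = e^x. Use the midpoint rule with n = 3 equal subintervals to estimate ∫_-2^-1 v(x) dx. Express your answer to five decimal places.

Δx = (-1 − (-2))/3 = 1/3.
Midpoints: -11/6, -1.5, -7/6.
v(-11/6) ≈ 0.15988, v(-1.5) ≈ 0.22313, v(-7/6) ≈ 0.31140.
Sum = Δx · [v(-11/6) + v(-1.5) + v(-7/6)].
Sum ≈ 0.23147.

0.23147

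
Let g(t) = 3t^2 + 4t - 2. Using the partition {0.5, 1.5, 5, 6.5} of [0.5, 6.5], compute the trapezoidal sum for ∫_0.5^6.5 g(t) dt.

Subinterval widths: 1, 3.5, 1.5.
g(0.5) = 0.75, g(1.5) = 10.75, g(5) = 93, g(6.5) = 150.75.
On each subinterval the trapezoid contributes (Δt_i/2)·[g(t_{i-1}) + g(t_i)].
Sum = 370.125.

370.125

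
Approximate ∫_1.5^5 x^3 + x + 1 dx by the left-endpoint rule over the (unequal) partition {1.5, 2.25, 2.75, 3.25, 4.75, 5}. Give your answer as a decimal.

110.09765625

Subinterval widths: 0.75, 0.5, 0.5, 1.5, 0.25.
Left endpoints: 1.5, 2.25, 2.75, 3.25, 4.75.
f(1.5) = 5.875, f(2.25) = 14.640625, f(2.75) = 24.546875, f(3.25) = 38.578125, f(4.75) = 112.921875.
Sum = Σ Δx_i · f(x_i).
Sum = 110.09765625.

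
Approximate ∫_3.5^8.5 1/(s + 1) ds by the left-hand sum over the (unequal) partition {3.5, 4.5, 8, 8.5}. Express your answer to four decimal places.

Subinterval widths: 1, 3.5, 0.5.
Left endpoints: 3.5, 4.5, 8.
f(3.5) = 2/9, f(4.5) = 2/11, f(8) = 1/9.
Sum = Σ Δs_i · f(s_i).
Sum ≈ 0.9141.

0.9141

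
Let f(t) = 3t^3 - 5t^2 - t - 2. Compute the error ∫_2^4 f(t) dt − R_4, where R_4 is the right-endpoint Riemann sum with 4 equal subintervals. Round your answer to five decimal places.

-28.33333

Exact integral: ∫_2^4 f(t) dt ≈ 76.6666667.
R_4 = 105.
Error ≈ 76.6666667 − 105 ≈ -28.33333.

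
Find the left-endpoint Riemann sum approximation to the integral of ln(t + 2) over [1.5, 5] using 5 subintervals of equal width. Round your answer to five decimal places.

Δt = (5 − 1.5)/5 = 0.7.
Left endpoints: 1.5, 2.2, 2.9, 3.6, 4.3.
f(1.5) ≈ 1.25276, f(2.2) ≈ 1.43508, f(2.9) ≈ 1.58924, f(3.6) ≈ 1.72277, f(4.3) ≈ 1.84055.
Sum = Δt · [f(1.5) + f(2.2) + f(2.9) + f(3.6) + f(4.3)].
Sum ≈ 5.48828.

5.48828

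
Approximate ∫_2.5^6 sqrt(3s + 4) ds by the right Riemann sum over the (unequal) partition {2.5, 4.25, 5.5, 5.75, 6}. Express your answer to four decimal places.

15.1468

Subinterval widths: 1.75, 1.25, 0.25, 0.25.
Right endpoints: 4.25, 5.5, 5.75, 6.
f(4.25) ≈ 4.0927, f(5.5) ≈ 4.5277, f(5.75) ≈ 4.6098, f(6) ≈ 4.6904.
Sum = Σ Δs_i · f(s_i).
Sum ≈ 15.1468.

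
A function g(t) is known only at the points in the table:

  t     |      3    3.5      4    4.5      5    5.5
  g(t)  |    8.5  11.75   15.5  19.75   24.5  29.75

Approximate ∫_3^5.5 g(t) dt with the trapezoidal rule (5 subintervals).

Δt = 0.5.
T_5 = (0.5/2)·[8.5 + 2·11.75 + 2·15.5 + 2·19.75 + 2·24.5 + 29.75] = 45.3125.

45.3125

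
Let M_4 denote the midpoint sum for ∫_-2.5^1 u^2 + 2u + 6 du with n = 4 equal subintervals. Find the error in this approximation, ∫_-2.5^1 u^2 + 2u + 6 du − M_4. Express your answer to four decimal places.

0.2233

Exact integral: ∫_-2.5^1 f(u) du ≈ 21.291667.
M_4 ≈ 21.068359.
Error ≈ 21.291667 − 21.068359 ≈ 0.2233.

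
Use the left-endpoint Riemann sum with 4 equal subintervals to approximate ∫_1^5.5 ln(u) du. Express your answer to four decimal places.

3.8344

Δu = (5.5 − 1)/4 = 1.125.
Left endpoints: 1, 2.125, 3.25, 4.375.
f(1) ≈ 0.0000, f(2.125) ≈ 0.7538, f(3.25) ≈ 1.1787, f(4.375) ≈ 1.4759.
Sum = Δu · [f(1) + f(2.125) + f(3.25) + f(4.375)].
Sum ≈ 3.8344.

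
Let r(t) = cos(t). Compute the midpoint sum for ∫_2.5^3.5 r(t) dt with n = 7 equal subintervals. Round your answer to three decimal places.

-0.950

Δt = (3.5 − 2.5)/7 = 1/7.
Midpoints: 18/7, 19/7, 20/7, 3, 22/7, 23/7, 24/7.
r(18/7) ≈ -0.842, r(19/7) ≈ -0.910, r(20/7) ≈ -0.960, r(3) ≈ -0.990, r(22/7) ≈ -1.000, r(23/7) ≈ -0.990, r(24/7) ≈ -0.959.
Sum = Δt · [r(18/7) + r(19/7) + r(20/7) + ...].
Sum ≈ -0.950.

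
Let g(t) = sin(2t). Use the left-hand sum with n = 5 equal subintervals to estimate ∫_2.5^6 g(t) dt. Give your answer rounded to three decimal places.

Δt = (6 − 2.5)/5 = 0.7.
Left endpoints: 2.5, 3.2, 3.9, 4.6, 5.3.
g(2.5) ≈ -0.959, g(3.2) ≈ 0.117, g(3.9) ≈ 0.999, g(4.6) ≈ 0.223, g(5.3) ≈ -0.923.
Sum = Δt · [g(2.5) + g(3.2) + g(3.9) + g(4.6) + g(5.3)].
Sum ≈ -0.381.

-0.381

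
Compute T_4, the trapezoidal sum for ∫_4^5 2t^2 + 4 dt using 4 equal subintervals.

Δt = (5 − 4)/4 = 0.25.
f(4) = 36, f(4.25) = 40.125, f(4.5) = 44.5, f(4.75) = 49.125, f(5) = 54.
T_4 = (Δt/2)·[f(t_0) + 2f(t_1) + 2f(t_2) + 2f(t_3) + f(t_4)].
Sum = 44.6875.

44.6875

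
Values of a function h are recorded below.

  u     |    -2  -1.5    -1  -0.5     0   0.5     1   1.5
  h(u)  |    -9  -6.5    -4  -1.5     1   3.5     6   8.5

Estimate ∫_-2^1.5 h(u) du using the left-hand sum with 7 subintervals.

-5.25

Δu = 0.5.
Sum = 0.5·[(-9) + (-6.5) + (-4) + (-1.5) + 1 + 3.5 + 6] = -5.25.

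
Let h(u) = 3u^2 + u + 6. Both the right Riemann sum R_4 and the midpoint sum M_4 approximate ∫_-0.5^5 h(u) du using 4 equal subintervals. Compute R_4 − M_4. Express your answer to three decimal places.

R_4 = 230.52734375.
M_4 ≈ 167.90039.
R_4 − M_4 ≈ 62.627.

62.627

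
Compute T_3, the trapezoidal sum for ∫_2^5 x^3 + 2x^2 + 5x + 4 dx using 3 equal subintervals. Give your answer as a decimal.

Δx = (5 − 2)/3 = 1.
f(2) = 30, f(3) = 64, f(4) = 120, f(5) = 204.
T_3 = (Δx/2)·[f(x_0) + 2f(x_1) + 2f(x_2) + f(x_3)].
Sum = 301.

301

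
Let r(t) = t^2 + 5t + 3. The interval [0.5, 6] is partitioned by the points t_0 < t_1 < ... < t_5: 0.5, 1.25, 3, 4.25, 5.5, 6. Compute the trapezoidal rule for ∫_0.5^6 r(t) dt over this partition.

179.46875

Subinterval widths: 0.75, 1.75, 1.25, 1.25, 0.5.
r(0.5) = 5.75, r(1.25) = 10.8125, r(3) = 27, r(4.25) = 42.3125, r(5.5) = 60.75, r(6) = 69.
On each subinterval the trapezoid contributes (Δt_i/2)·[r(t_{i-1}) + r(t_i)].
Sum = 179.46875.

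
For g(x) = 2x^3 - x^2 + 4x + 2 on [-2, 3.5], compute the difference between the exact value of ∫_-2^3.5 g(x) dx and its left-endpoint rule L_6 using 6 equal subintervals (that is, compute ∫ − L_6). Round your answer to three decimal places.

50.242

Exact integral: ∫_-2^3.5 g(x) dx ≈ 77.57292.
L_6 ≈ 27.33131.
Error ≈ 77.57292 − 27.33131 ≈ 50.242.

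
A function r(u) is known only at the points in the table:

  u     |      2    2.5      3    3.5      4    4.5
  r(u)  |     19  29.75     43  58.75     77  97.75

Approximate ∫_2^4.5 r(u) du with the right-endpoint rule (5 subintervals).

Δu = 0.5.
Sum = 0.5·[29.75 + 43 + 58.75 + 77 + 97.75] = 153.125.

153.125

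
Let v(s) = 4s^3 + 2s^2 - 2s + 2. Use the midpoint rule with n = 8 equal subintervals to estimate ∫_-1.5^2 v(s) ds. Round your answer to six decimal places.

23.491699

Δs = (2 − (-1.5))/8 = 0.4375.
Midpoints: -1.28125, -0.84375, -0.40625, 0.03125, 0.46875, 0.90625, 1.34375, 1.78125.
v(-1.28125) = -4649/8192, v(-0.84375) = 22189/8192, v(-0.40625) = 23547/8192, v(0.03125) = 15889/8192, v(0.46875) = 15679/8192, v(0.90625) = 39381/8192, v(1.34375) = 103459/8192, v(1.78125) = 224377/8192.
Sum = Δs · [v(-1.28125) + v(-0.84375) + v(-0.40625) + ...].
Sum ≈ 23.491699.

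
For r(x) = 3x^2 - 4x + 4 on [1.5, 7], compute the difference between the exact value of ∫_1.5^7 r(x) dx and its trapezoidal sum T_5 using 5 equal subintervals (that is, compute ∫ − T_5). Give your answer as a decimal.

-3.3275

Exact integral: ∫_1.5^7 r(x) dx = 268.125.
T_5 = 271.4525.
Error = 268.125 − 271.4525 = -3.3275.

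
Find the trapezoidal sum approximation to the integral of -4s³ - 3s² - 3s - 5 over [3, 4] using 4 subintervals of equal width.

-227.96875

Δs = (4 − 3)/4 = 0.25.
f(3) = -149, f(3.25) = -183.75, f(3.5) = -223.75, f(3.75) = -269.375, f(4) = -321.
T_4 = (Δs/2)·[f(s_0) + 2f(s_1) + 2f(s_2) + 2f(s_3) + f(s_4)].
Sum = -227.96875.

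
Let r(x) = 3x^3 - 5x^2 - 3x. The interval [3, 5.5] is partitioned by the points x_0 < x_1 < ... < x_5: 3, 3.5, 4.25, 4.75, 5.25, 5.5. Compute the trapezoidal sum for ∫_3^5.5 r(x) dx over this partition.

Subinterval widths: 0.5, 0.75, 0.5, 0.5, 0.25.
r(3) = 27, r(3.5) = 56.875, r(4.25) = 127.234375, r(4.75) = 194.453125, r(5.25) = 280.546875, r(5.5) = 331.375.
On each subinterval the trapezoid contributes (Δx_i/2)·[r(x_{i-1}) + r(x_i)].
Sum = 365.671875.

365.671875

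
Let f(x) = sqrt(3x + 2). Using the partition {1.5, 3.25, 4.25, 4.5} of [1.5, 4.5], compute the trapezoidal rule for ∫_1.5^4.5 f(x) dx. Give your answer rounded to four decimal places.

9.8366

Subinterval widths: 1.75, 1, 0.25.
f(1.5) ≈ 2.5495, f(3.25) ≈ 3.4278, f(4.25) ≈ 3.8406, f(4.5) ≈ 3.9370.
On each subinterval the trapezoid contributes (Δx_i/2)·[f(x_{i-1}) + f(x_i)].
Sum ≈ 9.8366.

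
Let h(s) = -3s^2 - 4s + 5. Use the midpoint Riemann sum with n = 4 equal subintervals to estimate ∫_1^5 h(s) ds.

Δs = (5 − 1)/4 = 1.
Midpoints: 1.5, 2.5, 3.5, 4.5.
h(1.5) = -7.75, h(2.5) = -23.75, h(3.5) = -45.75, h(4.5) = -73.75.
Sum = Δs · [h(1.5) + h(2.5) + h(3.5) + h(4.5)].
Sum = -151.

-151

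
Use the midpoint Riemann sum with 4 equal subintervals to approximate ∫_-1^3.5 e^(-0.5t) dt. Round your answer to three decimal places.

2.911

Δt = (3.5 − (-1))/4 = 1.125.
Midpoints: -0.4375, 0.6875, 1.8125, 2.9375.
f(-0.4375) ≈ 1.245, f(0.6875) ≈ 0.709, f(1.8125) ≈ 0.404, f(2.9375) ≈ 0.230.
Sum = Δt · [f(-0.4375) + f(0.6875) + f(1.8125) + f(2.9375)].
Sum ≈ 2.911.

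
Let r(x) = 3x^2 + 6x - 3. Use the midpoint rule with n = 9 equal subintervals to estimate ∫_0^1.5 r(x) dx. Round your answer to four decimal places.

5.6146

Δx = (1.5 − 0)/9 = 1/6.
Midpoints: 1/12, 0.25, 5/12, 7/12, 0.75, 11/12, 13/12, 1.25, 17/12.
r(1/12) = -119/48, r(0.25) = -1.3125, r(5/12) = 1/48, r(7/12) = 73/48, r(0.75) = 3.1875, r(11/12) = 241/48, r(13/12) = 337/48, r(1.25) = 9.1875, r(17/12) = 553/48.
Sum = Δx · [r(1/12) + r(0.25) + r(5/12) + ...].
Sum ≈ 5.6146.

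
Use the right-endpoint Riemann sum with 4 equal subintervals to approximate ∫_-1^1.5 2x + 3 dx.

10.3125

Δx = (1.5 − (-1))/4 = 0.625.
Right endpoints: -0.375, 0.25, 0.875, 1.5.
f(-0.375) = 2.25, f(0.25) = 3.5, f(0.875) = 4.75, f(1.5) = 6.
Sum = Δx · [f(-0.375) + f(0.25) + f(0.875) + f(1.5)].
Sum = 10.3125.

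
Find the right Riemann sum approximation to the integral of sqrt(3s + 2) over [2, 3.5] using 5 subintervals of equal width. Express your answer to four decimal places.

4.8979

Δs = (3.5 − 2)/5 = 0.3.
Right endpoints: 2.3, 2.6, 2.9, 3.2, 3.5.
f(2.3) ≈ 2.9833, f(2.6) ≈ 3.1305, f(2.9) ≈ 3.2711, f(3.2) ≈ 3.4059, f(3.5) ≈ 3.5355.
Sum = Δs · [f(2.3) + f(2.6) + f(2.9) + f(3.2) + f(3.5)].
Sum ≈ 4.8979.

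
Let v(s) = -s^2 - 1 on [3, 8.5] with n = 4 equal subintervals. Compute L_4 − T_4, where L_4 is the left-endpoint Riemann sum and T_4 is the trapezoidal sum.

43.484375

L_4 = -159.45703125.
T_4 = -202.94140625.
L_4 − T_4 = 43.484375.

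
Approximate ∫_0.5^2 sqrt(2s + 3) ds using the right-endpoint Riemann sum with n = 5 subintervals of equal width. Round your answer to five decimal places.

3.60270

Δs = (2 − 0.5)/5 = 0.3.
Right endpoints: 0.8, 1.1, 1.4, 1.7, 2.
f(0.8) ≈ 2.14476, f(1.1) ≈ 2.28035, f(1.4) ≈ 2.40832, f(1.7) ≈ 2.52982, f(2) ≈ 2.64575.
Sum = Δs · [f(0.8) + f(1.1) + f(1.4) + f(1.7) + f(2)].
Sum ≈ 3.60270.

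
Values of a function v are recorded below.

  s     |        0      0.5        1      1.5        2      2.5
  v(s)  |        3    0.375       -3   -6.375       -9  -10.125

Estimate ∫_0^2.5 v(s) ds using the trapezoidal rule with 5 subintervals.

-10.78125

Δs = 0.5.
T_5 = (0.5/2)·[3 + 2·0.375 + 2·(-3) + 2·(-6.375) + 2·(-9) + (-10.125)] = -10.78125.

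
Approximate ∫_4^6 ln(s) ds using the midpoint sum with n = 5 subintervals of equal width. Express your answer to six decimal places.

3.205934

Δs = (6 − 4)/5 = 0.4.
Midpoints: 4.2, 4.6, 5, 5.4, 5.8.
f(4.2) ≈ 1.435085, f(4.6) ≈ 1.526056, f(5) ≈ 1.609438, f(5.4) ≈ 1.686399, f(5.8) ≈ 1.757858.
Sum = Δs · [f(4.2) + f(4.6) + f(5) + f(5.4) + f(5.8)].
Sum ≈ 3.205934.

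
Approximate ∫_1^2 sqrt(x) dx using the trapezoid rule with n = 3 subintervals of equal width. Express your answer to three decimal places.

Δx = (2 − 1)/3 = 1/3.
f(1) ≈ 1.000, f(4/3) ≈ 1.155, f(5/3) ≈ 1.291, f(2) ≈ 1.414.
T_3 = (Δx/2)·[f(x_0) + 2f(x_1) + 2f(x_2) + f(x_3)].
Sum ≈ 1.218.

1.218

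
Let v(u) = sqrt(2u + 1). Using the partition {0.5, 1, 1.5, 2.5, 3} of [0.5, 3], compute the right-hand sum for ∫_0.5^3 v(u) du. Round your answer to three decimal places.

Subinterval widths: 0.5, 0.5, 1, 0.5.
Right endpoints: 1, 1.5, 2.5, 3.
v(1) ≈ 1.732, v(1.5) ≈ 2.000, v(2.5) ≈ 2.449, v(3) ≈ 2.646.
Sum = Σ Δu_i · v(u_i).
Sum ≈ 5.638.

5.638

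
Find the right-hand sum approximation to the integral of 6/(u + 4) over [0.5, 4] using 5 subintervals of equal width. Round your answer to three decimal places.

Δu = (4 − 0.5)/5 = 0.7.
Right endpoints: 1.2, 1.9, 2.6, 3.3, 4.
f(1.2) = 15/13, f(1.9) = 60/59, f(2.6) = 10/11, f(3.3) = 60/73, f(4) = 0.75.
Sum = Δu · [f(1.2) + f(1.9) + f(2.6) + f(3.3) + f(4)].
Sum ≈ 3.256.

3.256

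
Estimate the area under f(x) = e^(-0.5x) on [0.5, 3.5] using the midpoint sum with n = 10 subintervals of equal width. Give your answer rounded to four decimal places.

Δx = (3.5 − 0.5)/10 = 0.3.
Midpoints: 0.65, 0.95, 1.25, 1.55, 1.85, 2.15, 2.45, 2.75, 3.05, 3.35.
f(0.65) ≈ 0.7225, f(0.95) ≈ 0.6219, f(1.25) ≈ 0.5353, f(1.55) ≈ 0.4607, f(1.85) ≈ 0.3965, f(2.15) ≈ 0.3413, f(2.45) ≈ 0.2938, f(2.75) ≈ 0.2528, f(3.05) ≈ 0.2176, f(3.35) ≈ 0.1873.
Sum = Δx · [f(0.65) + f(0.95) + f(1.25) + ...].
Sum ≈ 1.2089.

1.2089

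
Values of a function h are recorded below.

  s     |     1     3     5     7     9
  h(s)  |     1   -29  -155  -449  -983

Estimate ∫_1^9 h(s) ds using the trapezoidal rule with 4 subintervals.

-2248

Δs = 2.
T_4 = (2/2)·[1 + 2·(-29) + 2·(-155) + 2·(-449) + (-983)] = -2248.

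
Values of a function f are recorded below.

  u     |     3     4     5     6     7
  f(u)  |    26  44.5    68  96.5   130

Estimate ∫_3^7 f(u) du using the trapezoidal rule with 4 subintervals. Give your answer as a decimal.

287

Δu = 1.
T_4 = (1/2)·[26 + 2·44.5 + 2·68 + 2·96.5 + 130] = 287.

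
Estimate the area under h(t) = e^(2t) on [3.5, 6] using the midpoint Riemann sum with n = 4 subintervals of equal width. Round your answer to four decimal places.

75797.0905

Δt = (6 − 3.5)/4 = 0.625.
Midpoints: 3.8125, 4.4375, 5.0625, 5.6875.
h(3.8125) ≈ 2048.7805, h(4.4375) ≈ 7150.9465, h(5.0625) ≈ 24959.2556, h(5.6875) ≈ 87116.3622.
Sum = Δt · [h(3.8125) + h(4.4375) + h(5.0625) + h(5.6875)].
Sum ≈ 75797.0905.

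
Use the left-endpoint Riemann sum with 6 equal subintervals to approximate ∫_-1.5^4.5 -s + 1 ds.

0

Δs = (4.5 − (-1.5))/6 = 1.
Left endpoints: -1.5, -0.5, 0.5, 1.5, 2.5, 3.5.
f(-1.5) = 2.5, f(-0.5) = 1.5, f(0.5) = 0.5, f(1.5) = -0.5, f(2.5) = -1.5, f(3.5) = -2.5.
Sum = Δs · [f(-1.5) + f(-0.5) + f(0.5) + ...].
Sum = 0.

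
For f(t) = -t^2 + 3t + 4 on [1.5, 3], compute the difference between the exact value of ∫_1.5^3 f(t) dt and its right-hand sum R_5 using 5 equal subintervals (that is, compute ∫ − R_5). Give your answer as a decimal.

Exact integral: ∫_1.5^3 f(t) dt = 8.25.
R_5 = 7.89.
Error = 8.25 − 7.89 = 0.36.

0.36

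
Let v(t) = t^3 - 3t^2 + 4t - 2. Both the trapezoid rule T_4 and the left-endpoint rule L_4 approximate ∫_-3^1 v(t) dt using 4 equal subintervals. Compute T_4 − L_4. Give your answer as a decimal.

34

T_4 = -76.
L_4 = -110.
T_4 − L_4 = 34.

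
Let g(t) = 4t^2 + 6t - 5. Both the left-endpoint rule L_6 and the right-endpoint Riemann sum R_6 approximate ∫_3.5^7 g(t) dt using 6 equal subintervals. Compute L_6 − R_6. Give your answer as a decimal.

-98

L_6 ≈ 444.710648.
R_6 ≈ 542.710648.
L_6 − R_6 = -98.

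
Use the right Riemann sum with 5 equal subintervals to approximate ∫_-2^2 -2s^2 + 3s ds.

-6.72

Δs = (2 − (-2))/5 = 0.8.
Right endpoints: -1.2, -0.4, 0.4, 1.2, 2.
f(-1.2) = -6.48, f(-0.4) = -1.52, f(0.4) = 0.88, f(1.2) = 0.72, f(2) = -2.
Sum = Δs · [f(-1.2) + f(-0.4) + f(0.4) + f(1.2) + f(2)].
Sum = -6.72.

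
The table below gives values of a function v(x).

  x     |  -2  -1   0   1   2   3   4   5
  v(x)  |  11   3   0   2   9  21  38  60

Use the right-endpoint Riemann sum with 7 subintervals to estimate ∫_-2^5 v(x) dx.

133

Δx = 1.
Sum = 1·[3 + 0 + 2 + 9 + 21 + 38 + 60] = 133.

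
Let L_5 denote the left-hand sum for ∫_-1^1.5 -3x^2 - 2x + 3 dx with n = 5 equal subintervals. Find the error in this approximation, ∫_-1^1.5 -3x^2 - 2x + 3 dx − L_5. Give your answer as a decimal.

Exact integral: ∫_-1^1.5 f(x) dx = 1.875.
L_5 = 3.75.
Error = 1.875 − 3.75 = -1.875.

-1.875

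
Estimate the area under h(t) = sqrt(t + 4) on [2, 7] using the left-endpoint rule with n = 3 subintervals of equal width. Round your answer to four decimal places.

Δt = (7 − 2)/3 = 5/3.
Left endpoints: 2, 11/3, 16/3.
h(2) ≈ 2.4495, h(11/3) ≈ 2.7689, h(16/3) ≈ 3.0551.
Sum = Δt · [h(2) + h(11/3) + h(16/3)].
Sum ≈ 13.7890.

13.7890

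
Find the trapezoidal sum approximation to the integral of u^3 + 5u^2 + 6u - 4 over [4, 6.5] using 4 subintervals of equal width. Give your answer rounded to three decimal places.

805.435

Δu = (6.5 − 4)/4 = 0.625.
f(4) = 164, f(4.625) = 117573/512, f(5.25) = 310.015625, f(5.875) = 208183/512, f(6.5) = 520.875.
T_4 = (Δu/2)·[f(u_0) + 2f(u_1) + 2f(u_2) + 2f(u_3) + f(u_4)].
Sum ≈ 805.435.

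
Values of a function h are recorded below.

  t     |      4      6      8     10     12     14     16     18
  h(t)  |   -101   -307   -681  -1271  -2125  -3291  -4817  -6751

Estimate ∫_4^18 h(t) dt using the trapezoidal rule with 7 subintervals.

Δt = 2.
T_7 = (2/2)·[(-101) + 2·(-307) + 2·(-681) + 2·(-1271) + 2·(-2125) + 2·(-3291) + 2·(-4817) + (-6751)] = -31836.

-31836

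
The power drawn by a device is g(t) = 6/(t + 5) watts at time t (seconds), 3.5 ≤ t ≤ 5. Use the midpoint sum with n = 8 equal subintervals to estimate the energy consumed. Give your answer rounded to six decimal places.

0.975080

Δt = (5 − 3.5)/8 = 0.1875.
Midpoints: 3.59375, 3.78125, 3.96875, 4.15625, 4.34375, 4.53125, 4.71875, 4.90625.
g(3.59375) = 192/275, g(3.78125) = 192/281, g(3.96875) = 192/287, g(4.15625) = 192/293, g(4.34375) = 192/299, g(4.53125) = 192/305, g(4.71875) = 192/311, g(4.90625) = 192/317.
Sum = Δt · [g(3.59375) + g(3.78125) + g(3.96875) + ...].
Sum ≈ 0.975080.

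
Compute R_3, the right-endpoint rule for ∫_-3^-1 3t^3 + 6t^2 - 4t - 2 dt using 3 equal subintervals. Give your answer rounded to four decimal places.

Δt = (-1 − (-3))/3 = 2/3.
Right endpoints: -7/3, -5/3, -1.
f(-7/3) = 17/9, f(-5/3) = 67/9, f(-1) = 5.
Sum = Δt · [f(-7/3) + f(-5/3) + f(-1)].
Sum ≈ 9.5556.

9.5556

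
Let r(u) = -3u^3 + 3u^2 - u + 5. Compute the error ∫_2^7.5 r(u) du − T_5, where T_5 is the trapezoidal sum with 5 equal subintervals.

Exact integral: ∫_2^7.5 r(u) du = -1945.796875.
T_5 = -1989.88625.
Error = -1945.796875 − (-1989.88625) = 44.089375.

44.089375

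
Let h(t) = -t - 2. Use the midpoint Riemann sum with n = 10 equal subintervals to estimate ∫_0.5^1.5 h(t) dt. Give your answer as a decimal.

-3

Δt = (1.5 − 0.5)/10 = 0.1.
Midpoints: 0.55, 0.65, 0.75, 0.85, 0.95, 1.05, 1.15, 1.25, 1.35, 1.45.
h(0.55) = -2.55, h(0.65) = -2.65, h(0.75) = -2.75, h(0.85) = -2.85, h(0.95) = -2.95, h(1.05) = -3.05, h(1.15) = -3.15, h(1.25) = -3.25, h(1.35) = -3.35, h(1.45) = -3.45.
Sum = Δt · [h(0.55) + h(0.65) + h(0.75) + ...].
Sum = -3.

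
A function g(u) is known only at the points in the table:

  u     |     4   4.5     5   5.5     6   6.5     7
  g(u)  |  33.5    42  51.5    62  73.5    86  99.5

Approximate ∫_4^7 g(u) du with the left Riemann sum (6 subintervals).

Δu = 0.5.
Sum = 0.5·[33.5 + 42 + 51.5 + 62 + 73.5 + 86] = 174.25.

174.25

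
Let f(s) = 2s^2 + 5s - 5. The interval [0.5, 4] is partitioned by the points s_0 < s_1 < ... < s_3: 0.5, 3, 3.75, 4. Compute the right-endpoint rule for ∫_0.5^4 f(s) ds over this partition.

113.15625

Subinterval widths: 2.5, 0.75, 0.25.
Right endpoints: 3, 3.75, 4.
f(3) = 28, f(3.75) = 41.875, f(4) = 47.
Sum = Σ Δs_i · f(s_i).
Sum = 113.15625.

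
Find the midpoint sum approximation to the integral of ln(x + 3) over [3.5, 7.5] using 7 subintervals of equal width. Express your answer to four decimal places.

8.5235

Δx = (7.5 − 3.5)/7 = 4/7.
Midpoints: 53/14, 61/14, 69/14, 5.5, 85/14, 93/14, 101/14.
f(53/14) ≈ 1.9148, f(61/14) ≈ 1.9957, f(69/14) ≈ 2.0705, f(5.5) ≈ 2.1401, f(85/14) ≈ 2.2051, f(93/14) ≈ 2.2662, f(101/14) ≈ 2.3238.
Sum = Δx · [f(53/14) + f(61/14) + f(69/14) + ...].
Sum ≈ 8.5235.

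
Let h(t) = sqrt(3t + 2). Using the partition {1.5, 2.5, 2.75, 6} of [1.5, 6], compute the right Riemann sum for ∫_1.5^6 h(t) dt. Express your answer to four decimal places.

18.4170

Subinterval widths: 1, 0.25, 3.25.
Right endpoints: 2.5, 2.75, 6.
h(2.5) ≈ 3.0822, h(2.75) ≈ 3.2016, h(6) ≈ 4.4721.
Sum = Σ Δt_i · h(t_i).
Sum ≈ 18.4170.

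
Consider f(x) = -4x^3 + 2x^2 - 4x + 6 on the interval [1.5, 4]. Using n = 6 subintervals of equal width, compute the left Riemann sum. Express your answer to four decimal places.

Δx = (4 − 1.5)/6 = 5/12.
Left endpoints: 1.5, 23/12, 7/3, 2.75, 19/6, 43/12.
f(1.5) = -9, f(23/12) = -9713/432, f(7/3) = -1168/27, f(2.75) = -73.0625, f(19/6) = -3068/27, f(43/12) = -72013/432.
Sum = Δx · [f(1.5) + f(23/12) + f(7/3) + ...].
Sum ≈ -178.3883.

-178.3883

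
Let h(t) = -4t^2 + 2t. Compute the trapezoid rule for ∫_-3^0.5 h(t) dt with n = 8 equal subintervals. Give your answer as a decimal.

-45.36328125

Δt = (0.5 − (-3))/8 = 0.4375.
h(-3) = -42, h(-2.5625) = -31.390625, h(-2.125) = -22.3125, h(-1.6875) = -14.765625, h(-1.25) = -8.75, h(-0.8125) = -4.265625, h(-0.375) = -1.3125, h(0.0625) = 0.109375, h(0.5) = 0.
T_8 = (Δt/2)·[h(t_0) + 2h(t_1) + ... + 2h(t_{7}) + h(t_8)].
Sum = -45.36328125.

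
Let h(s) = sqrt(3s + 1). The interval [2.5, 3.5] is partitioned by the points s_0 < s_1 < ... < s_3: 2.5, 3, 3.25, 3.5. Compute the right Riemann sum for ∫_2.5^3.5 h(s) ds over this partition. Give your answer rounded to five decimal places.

3.24861

Subinterval widths: 0.5, 0.25, 0.25.
Right endpoints: 3, 3.25, 3.5.
h(3) ≈ 3.16228, h(3.25) ≈ 3.27872, h(3.5) ≈ 3.39116.
Sum = Σ Δs_i · h(s_i).
Sum ≈ 3.24861.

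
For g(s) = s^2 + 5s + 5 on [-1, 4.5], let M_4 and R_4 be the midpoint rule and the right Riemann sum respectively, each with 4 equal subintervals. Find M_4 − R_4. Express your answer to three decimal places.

M_4 ≈ 105.46680.
R_4 = 140.20703125.
M_4 − R_4 ≈ -34.740.

-34.740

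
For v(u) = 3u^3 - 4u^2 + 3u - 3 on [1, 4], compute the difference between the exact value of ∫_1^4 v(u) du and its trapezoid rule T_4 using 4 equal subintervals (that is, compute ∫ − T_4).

-5.203125

Exact integral: ∫_1^4 v(u) du = 120.75.
T_4 = 125.953125.
Error = 120.75 − 125.953125 = -5.203125.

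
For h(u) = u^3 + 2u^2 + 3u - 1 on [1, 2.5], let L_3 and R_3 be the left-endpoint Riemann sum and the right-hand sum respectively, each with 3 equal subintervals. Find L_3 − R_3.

-14.8125

L_3 = 18.6875.
R_3 = 33.5.
L_3 − R_3 = -14.8125.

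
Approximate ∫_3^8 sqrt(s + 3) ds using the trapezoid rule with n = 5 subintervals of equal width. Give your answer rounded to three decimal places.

14.520

Δs = (8 − 3)/5 = 1.
f(3) ≈ 2.449, f(4) ≈ 2.646, f(5) ≈ 2.828, f(6) ≈ 3.000, f(7) ≈ 3.162, f(8) ≈ 3.317.
T_5 = (Δs/2)·[f(s_0) + 2f(s_1) + ... + 2f(s_{4}) + f(s_5)].
Sum ≈ 14.520.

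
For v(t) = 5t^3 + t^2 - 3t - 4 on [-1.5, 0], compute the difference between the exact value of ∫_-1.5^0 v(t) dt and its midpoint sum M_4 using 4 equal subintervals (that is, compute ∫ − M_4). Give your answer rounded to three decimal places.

Exact integral: ∫_-1.5^0 v(t) dt = -7.828125.
M_4 ≈ -7.64795.
Error ≈ -7.828125 − (-7.64795) ≈ -0.180.

-0.180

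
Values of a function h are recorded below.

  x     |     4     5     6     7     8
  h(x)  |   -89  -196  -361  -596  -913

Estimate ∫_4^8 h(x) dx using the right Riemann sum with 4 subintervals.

-2066

Δx = 1.
Sum = 1·[(-196) + (-361) + (-596) + (-913)] = -2066.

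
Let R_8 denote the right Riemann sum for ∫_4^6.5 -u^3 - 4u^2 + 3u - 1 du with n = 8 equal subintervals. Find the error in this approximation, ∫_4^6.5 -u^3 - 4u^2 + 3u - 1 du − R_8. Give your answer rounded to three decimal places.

Exact integral: ∫_4^6.5 f(u) du ≈ -626.22396.
R_8 ≈ -675.17212.
Error ≈ -626.22396 − (-675.17212) ≈ 48.948.

48.948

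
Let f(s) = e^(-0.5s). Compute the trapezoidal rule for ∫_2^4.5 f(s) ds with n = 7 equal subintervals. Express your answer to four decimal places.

Δs = (4.5 − 2)/7 = 5/14.
f(2) ≈ 0.3679, f(33/14) ≈ 0.3077, f(19/7) ≈ 0.2574, f(43/14) ≈ 0.2153, f(24/7) ≈ 0.1801, f(53/14) ≈ 0.1506, f(29/7) ≈ 0.1260, f(4.5) ≈ 0.1054.
T_7 = (Δs/2)·[f(s_0) + 2f(s_1) + ... + 2f(s_{6}) + f(s_7)].
Sum ≈ 0.5264.

0.5264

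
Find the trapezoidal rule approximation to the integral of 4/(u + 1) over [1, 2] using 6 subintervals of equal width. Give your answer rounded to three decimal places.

1.623

Δu = (2 − 1)/6 = 1/6.
f(1) = 2, f(7/6) = 24/13, f(4/3) = 12/7, f(1.5) = 1.6, f(5/3) = 1.5, f(11/6) = 24/17, f(2) = 4/3.
T_6 = (Δu/2)·[f(u_0) + 2f(u_1) + ... + 2f(u_{5}) + f(u_6)].
Sum ≈ 1.623.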